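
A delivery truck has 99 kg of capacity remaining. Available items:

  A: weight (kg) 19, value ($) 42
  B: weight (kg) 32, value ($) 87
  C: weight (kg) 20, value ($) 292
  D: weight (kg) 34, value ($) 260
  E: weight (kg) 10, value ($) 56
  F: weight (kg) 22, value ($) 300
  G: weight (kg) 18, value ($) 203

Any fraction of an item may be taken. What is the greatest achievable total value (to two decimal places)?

Order: C (292/20=14.60) > F (300/22=13.64) > G (203/18=11.28) > D (260/34=7.65) > E (56/10=5.60) > B (87/32=2.72) > A (42/19=2.21)
Fill: take C (20 @ 292) → take F (22 @ 300) → take G (18 @ 203) → take D (34 @ 260) → take 5/10 of E → 28.00; 99/99 used.
Total value = 1083.00

1083.00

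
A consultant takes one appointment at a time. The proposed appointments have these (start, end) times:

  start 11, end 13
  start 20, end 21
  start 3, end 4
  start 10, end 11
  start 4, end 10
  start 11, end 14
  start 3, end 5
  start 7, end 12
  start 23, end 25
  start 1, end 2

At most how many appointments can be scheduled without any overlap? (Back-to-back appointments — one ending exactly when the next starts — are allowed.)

Order by finish time; keep every interval that doesn't clash with the previous kept one.
By end time: (1,2), (3,4), (3,5), (4,10), (10,11), (7,12), (11,13), (11,14), (20,21), (23,25).
Pick (1,2); next start ≥ 2 → (3,4); next start ≥ 4 → (4,10); next start ≥ 10 → (10,11); next start ≥ 11 → (11,13); next start ≥ 13 → (20,21); next start ≥ 21 → (23,25).
Selected 7 appointments.

7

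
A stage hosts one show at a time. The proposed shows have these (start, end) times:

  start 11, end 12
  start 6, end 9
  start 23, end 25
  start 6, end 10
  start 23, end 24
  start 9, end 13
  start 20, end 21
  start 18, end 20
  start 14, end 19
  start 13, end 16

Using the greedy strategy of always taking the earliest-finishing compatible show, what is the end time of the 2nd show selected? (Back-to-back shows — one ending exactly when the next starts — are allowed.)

Order by finish time; keep every interval that doesn't clash with the previous kept one.
By end time: (6,9), (6,10), (11,12), (9,13), (13,16), (14,19), (18,20), (20,21), (23,24), (23,25).
Pick (6,9); next start ≥ 9 → (11,12); next start ≥ 12 → (13,16); next start ≥ 16 → (18,20); next start ≥ 20 → (20,21); next start ≥ 21 → (23,24).
Selected: (6,9) (11,12) (13,16) (18,20) (20,21) (23,24)

12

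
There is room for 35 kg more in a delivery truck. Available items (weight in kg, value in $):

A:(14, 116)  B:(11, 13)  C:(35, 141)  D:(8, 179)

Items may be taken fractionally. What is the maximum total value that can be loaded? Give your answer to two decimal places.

347.37

Greedy by value/weight ratio, highest first.
Order: D (179/8=22.38) > A (116/14=8.29) > C (141/35=4.03) > B (13/11=1.18)
Fill: take D (8 @ 179) → take A (14 @ 116) → take 13/35 of C → 52.37; 35/35 used.
Total value = 347.37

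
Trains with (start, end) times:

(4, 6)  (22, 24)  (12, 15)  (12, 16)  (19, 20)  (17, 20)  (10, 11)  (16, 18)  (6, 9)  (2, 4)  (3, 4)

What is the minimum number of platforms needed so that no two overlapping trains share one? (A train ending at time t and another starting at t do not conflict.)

The answer is the maximum number of intervals overlapping at any instant.
starts: [2, 3, 4, 6, 10, 12, 12, 16, 17, 19, 22]
ends:   [4, 4, 6, 9, 11, 15, 16, 18, 20, 20, 24]
s2→1 s3→2  — peak 2.

2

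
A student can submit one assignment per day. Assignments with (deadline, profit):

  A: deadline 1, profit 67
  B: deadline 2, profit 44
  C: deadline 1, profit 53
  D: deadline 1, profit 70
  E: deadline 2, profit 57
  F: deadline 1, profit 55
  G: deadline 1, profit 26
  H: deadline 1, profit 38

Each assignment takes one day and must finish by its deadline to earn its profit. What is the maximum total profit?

127

Sort by profit descending; place each in the latest free slot ≤ its deadline.
By profit: D(d1,70), A(d1,67), E(d2,57), F(d1,55), C(d1,53), B(d2,44), H(d1,38), G(d1,26)
D→slot 1; A skipped; E→slot 2; F skipped; C skipped; B skipped; H skipped; G skipped.
Profit = 70 + 57 = 127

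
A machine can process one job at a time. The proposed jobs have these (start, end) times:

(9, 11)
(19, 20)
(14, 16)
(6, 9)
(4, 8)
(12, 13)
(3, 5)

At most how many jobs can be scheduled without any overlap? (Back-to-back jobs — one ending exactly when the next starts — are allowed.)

6

By end time: (3,5), (4,8), (6,9), (9,11), (12,13), (14,16), (19,20).
Pick (3,5); next start ≥ 5 → (6,9); next start ≥ 9 → (9,11); next start ≥ 11 → (12,13); next start ≥ 13 → (14,16); next start ≥ 16 → (19,20).
Selected 6 jobs.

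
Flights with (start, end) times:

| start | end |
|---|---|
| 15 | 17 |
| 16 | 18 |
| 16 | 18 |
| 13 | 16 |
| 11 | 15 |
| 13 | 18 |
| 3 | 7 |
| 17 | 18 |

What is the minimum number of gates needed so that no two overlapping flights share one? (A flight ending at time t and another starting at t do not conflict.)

4

The answer is the maximum number of intervals overlapping at any instant.
Events (time:±→running): 3:+→1 7:-→0 11:+→1 13:+→2 13:+→3 15:-→2 15:+→3 16:-→2 16:+→3 16:+→4 … peak 4.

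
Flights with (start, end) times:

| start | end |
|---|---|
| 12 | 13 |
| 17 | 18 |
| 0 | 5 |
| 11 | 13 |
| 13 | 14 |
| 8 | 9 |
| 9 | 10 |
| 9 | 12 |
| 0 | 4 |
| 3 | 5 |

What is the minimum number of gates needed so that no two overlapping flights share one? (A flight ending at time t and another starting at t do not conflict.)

Count concurrent intervals with a sweep; the peak is the room count.
Events (time:±→running): 0:+→1 0:+→2 3:+→3 … peak 3.

3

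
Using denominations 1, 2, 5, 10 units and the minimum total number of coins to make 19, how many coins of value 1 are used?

19 = 1×10 + 1×5 + 2×2
Count of 1: 0

0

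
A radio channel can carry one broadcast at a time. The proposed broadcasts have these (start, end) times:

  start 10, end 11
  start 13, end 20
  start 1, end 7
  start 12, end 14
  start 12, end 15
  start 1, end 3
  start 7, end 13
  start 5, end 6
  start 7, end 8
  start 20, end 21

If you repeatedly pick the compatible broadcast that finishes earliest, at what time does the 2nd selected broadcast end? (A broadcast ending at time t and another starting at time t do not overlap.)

Sorted by end: (1,3)  (5,6)  (1,7)  (7,8)  (10,11)  (7,13)  (12,14)  (12,15)  (13,20)  (20,21)
take (1,3); take (5,6); skip (1,7); take (7,8); take (10,11); take (12,14); take (20,21).
Selected: (1,3) (5,6) (7,8) (10,11) (12,14) (20,21)

6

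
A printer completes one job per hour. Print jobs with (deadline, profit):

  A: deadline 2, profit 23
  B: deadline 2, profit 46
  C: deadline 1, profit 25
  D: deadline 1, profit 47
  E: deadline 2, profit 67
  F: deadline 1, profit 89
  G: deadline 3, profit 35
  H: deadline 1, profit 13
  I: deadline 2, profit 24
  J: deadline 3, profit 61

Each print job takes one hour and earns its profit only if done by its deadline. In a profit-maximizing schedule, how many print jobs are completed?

Sort by profit descending; place each in the latest free slot ≤ its deadline.
By profit: F(d1,89), E(d2,67), J(d3,61), D(d1,47), B(d2,46), G(d3,35), C(d1,25), I(d2,24), A(d2,23), H(d1,13)
F→slot 1; E→slot 2; J→slot 3; D skipped; B skipped; G skipped; C skipped; I skipped; A skipped; H skipped.
3 of 10 scheduled.

3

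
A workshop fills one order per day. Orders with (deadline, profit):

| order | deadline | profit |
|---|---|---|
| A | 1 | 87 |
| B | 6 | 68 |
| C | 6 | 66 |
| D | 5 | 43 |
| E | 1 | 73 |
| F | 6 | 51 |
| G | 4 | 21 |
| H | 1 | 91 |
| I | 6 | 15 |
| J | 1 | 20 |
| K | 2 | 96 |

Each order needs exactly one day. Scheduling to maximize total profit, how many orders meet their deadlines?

Sort by profit descending; place each in the latest free slot ≤ its deadline.
By profit: K(d2,96), H(d1,91), A(d1,87), E(d1,73), B(d6,68), C(d6,66), F(d6,51), D(d5,43), G(d4,21), J(d1,20), I(d6,15)
K→slot 2; H→slot 1; A skipped; E skipped; B→slot 6; C→slot 5; F→slot 4; D→slot 3; G skipped; J skipped; I skipped.
6 of 11 scheduled.

6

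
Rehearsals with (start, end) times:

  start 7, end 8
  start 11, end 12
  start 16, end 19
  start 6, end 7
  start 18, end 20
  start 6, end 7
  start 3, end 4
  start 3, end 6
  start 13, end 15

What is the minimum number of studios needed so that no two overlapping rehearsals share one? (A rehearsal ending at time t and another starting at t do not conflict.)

2

The answer is the maximum number of intervals overlapping at any instant.
Events (time:±→running): 3:+→1 3:+→2 … peak 2.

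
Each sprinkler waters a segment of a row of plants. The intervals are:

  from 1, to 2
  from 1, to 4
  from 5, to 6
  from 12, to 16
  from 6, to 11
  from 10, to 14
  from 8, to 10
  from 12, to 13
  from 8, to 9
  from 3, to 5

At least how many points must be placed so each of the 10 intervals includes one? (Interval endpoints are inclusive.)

By right end: [1,2]  [1,4]  [3,5]  [5,6]  [8,9]  [8,10]  [6,11]  [12,13]  [10,14]  [12,16]
[1,2] uncovered → point at 2; [3,5] uncovered → point at 5; [8,9] uncovered → point at 9; [12,13] uncovered → point at 13.
Points: 2, 5, 9, 13 (4 total).

4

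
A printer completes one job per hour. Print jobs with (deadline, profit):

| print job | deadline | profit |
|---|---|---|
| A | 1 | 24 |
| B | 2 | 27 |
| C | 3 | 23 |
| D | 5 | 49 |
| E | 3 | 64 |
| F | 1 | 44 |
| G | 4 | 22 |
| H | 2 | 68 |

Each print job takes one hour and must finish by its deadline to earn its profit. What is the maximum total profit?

Sort by profit descending; place each in the latest free slot ≤ its deadline.
By profit: H(d2,68), E(d3,64), D(d5,49), F(d1,44), B(d2,27), A(d1,24), C(d3,23), G(d4,22)
H→slot 2; E→slot 3; D→slot 5; F→slot 1; B skipped; A skipped; C skipped; G→slot 4.
Profit = 44 + 68 + 64 + 22 + 49 = 247

247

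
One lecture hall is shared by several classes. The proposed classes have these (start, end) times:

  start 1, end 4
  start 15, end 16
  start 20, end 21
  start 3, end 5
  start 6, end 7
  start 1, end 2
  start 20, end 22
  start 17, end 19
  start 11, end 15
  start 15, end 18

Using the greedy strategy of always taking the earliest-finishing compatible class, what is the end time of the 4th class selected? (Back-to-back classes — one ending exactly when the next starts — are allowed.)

Sort by end time and greedily take each interval whose start is ≥ the last chosen end.
Sorted by end: (1,2)  (1,4)  (3,5)  (6,7)  (11,15)  (15,16)  (15,18)  (17,19)  (20,21)  (20,22)
take (1,2); skip (1,4); take (3,5); take (6,7); take (11,15); take (15,16); take (17,19); take (20,21).
Selected: (1,2) (3,5) (6,7) (11,15) (15,16) (17,19) (20,21)

15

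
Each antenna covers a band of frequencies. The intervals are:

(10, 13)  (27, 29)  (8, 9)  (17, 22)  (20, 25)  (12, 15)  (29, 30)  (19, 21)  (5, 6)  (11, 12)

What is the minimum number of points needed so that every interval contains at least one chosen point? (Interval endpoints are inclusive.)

5

Sort by right endpoint; whenever an interval is uncovered, place a point at its right end.
Sorted: [5,6] [8,9] [11,12] [10,13] [12,15] [19,21] [17,22] [20,25] [27,29] [29,30]
{[5,6]} hit by 6; {[8,9]} hit by 9; {[11,12],[10,13],[12,15]} hit by 12; {[19,21],[17,22],[20,25]} hit by 21; {[27,29],[29,30]} hit by 29.
Points: 6, 9, 12, 21, 29 (5 total).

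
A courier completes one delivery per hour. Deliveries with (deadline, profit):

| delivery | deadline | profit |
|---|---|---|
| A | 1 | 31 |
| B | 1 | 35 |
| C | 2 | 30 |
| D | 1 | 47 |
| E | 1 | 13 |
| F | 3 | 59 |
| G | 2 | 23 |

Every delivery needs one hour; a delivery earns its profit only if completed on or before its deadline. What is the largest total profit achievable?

136

Sort by profit descending; place each in the latest free slot ≤ its deadline.
By profit: F(d3,59), D(d1,47), B(d1,35), A(d1,31), C(d2,30), G(d2,23), E(d1,13)
F→slot 3; D→slot 1; B skipped; A skipped; C→slot 2; G skipped; E skipped.
Profit = 47 + 30 + 59 = 136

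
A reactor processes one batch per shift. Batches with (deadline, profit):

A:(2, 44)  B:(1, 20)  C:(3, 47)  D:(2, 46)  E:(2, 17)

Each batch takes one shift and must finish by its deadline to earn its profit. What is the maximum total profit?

137

Profit order: C=47 D=46 A=44 B=20 E=17
Assign: C→slot 3, D→slot 2, A→slot 1, B skipped, E skipped.
Slots: [1:A] [2:D] [3:C]
Profit = 44 + 46 + 47 = 137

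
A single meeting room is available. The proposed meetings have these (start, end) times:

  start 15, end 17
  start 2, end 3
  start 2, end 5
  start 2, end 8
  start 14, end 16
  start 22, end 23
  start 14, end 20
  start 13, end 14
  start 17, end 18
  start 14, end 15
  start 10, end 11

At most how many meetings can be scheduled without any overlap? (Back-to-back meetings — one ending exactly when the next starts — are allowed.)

7

Greedy by earliest finish: after sorting by end time, pick each interval compatible with the last pick.
By end time: (2,3), (2,5), (2,8), (10,11), (13,14), (14,15), (14,16), (15,17), (17,18), (14,20), (22,23).
Pick (2,3); next start ≥ 3 → (10,11); next start ≥ 11 → (13,14); next start ≥ 14 → (14,15); next start ≥ 15 → (15,17); next start ≥ 17 → (17,18); next start ≥ 18 → (22,23).
Selected 7 meetings.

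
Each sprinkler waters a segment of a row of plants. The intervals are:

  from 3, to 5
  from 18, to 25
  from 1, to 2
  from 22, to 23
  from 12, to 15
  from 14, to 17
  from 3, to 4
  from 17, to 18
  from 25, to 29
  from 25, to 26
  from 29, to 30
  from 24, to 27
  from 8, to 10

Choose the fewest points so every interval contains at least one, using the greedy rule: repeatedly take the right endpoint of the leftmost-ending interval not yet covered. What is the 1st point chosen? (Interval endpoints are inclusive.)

2

Sort by right endpoint; whenever an interval is uncovered, place a point at its right end.
By right end: [1,2]  [3,4]  [3,5]  [8,10]  [12,15]  [14,17]  [17,18]  [22,23]  [18,25]  [25,26]  [24,27]  [25,29]  [29,30]
[1,2] uncovered → point at 2; [3,4] uncovered → point at 4; [8,10] uncovered → point at 10; [12,15] uncovered → point at 15; [17,18] uncovered → point at 18; [22,23] uncovered → point at 23; [25,26] uncovered → point at 26; [29,30] uncovered → point at 30.
Points: 2, 4, 10, 15, 18, 23, 26, 30 (8 total).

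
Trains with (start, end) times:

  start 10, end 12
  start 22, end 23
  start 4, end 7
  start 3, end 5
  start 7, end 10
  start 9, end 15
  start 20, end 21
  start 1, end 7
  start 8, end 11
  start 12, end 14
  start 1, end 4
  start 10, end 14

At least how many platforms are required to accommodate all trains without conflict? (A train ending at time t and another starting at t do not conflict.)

Count concurrent intervals with a sweep; the peak is the room count.
Events (time:±→running): 1:+→1 1:+→2 3:+→3 4:-→2 4:+→3 5:-→2 7:-→1 7:-→0 7:+→1 8:+→2 9:+→3 10:-→2 10:+→3 10:+→4 … peak 4.

4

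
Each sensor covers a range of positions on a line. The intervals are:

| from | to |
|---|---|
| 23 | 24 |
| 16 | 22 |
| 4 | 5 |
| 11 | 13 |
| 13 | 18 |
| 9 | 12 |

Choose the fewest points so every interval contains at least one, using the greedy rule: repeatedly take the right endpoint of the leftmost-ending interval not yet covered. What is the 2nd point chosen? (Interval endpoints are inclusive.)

Process intervals by earliest right end; each time one isn't hit yet, stab at its right endpoint.
Sorted: [4,5] [9,12] [11,13] [13,18] [16,22] [23,24]
{[4,5]} hit by 5; {[9,12],[11,13]} hit by 12; {[13,18],[16,22]} hit by 18; {[23,24]} hit by 24.
Points: 5, 12, 18, 24 (4 total).

12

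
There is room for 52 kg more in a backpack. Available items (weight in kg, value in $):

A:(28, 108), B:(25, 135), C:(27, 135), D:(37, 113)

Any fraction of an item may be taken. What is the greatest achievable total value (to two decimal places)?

Greedy by value/weight ratio, highest first.
Order: B (135/25=5.40) > C (135/27=5.00) > A (108/28=3.86) > D (113/37=3.05)
Fill: take B (25 @ 135) → take C (27 @ 135); 52/52 used.
Total value = 270.00

270.00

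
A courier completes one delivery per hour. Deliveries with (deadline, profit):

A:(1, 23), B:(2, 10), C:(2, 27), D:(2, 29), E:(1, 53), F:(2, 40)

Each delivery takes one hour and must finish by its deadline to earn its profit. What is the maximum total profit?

93

Take jobs in profit order; each goes to the latest open slot no later than its deadline.
Profit order: E=53 F=40 D=29 C=27 A=23 B=10
Assign: E→slot 1, F→slot 2, D skipped, C skipped, A skipped, B skipped.
Slots: [1:E] [2:F]
Profit = 53 + 40 = 93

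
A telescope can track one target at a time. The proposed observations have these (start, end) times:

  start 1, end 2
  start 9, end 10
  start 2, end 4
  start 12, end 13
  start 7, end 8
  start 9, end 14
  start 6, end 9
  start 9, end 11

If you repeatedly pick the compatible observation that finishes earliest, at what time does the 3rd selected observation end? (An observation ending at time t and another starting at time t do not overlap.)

8

Greedy by earliest finish: after sorting by end time, pick each interval compatible with the last pick.
Sorted by end: (1,2)  (2,4)  (7,8)  (6,9)  (9,10)  (9,11)  (12,13)  (9,14)
take (1,2); take (2,4); take (7,8); take (9,10); take (12,13); skip (9,14).
Selected: (1,2) (2,4) (7,8) (9,10) (12,13)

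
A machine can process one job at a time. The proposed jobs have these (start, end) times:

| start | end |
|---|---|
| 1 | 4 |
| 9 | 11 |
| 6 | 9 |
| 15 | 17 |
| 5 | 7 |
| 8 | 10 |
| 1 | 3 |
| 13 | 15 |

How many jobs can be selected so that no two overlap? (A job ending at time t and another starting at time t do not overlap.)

5

Sort by end time and greedily take each interval whose start is ≥ the last chosen end.
Sorted by end: (1,3)  (1,4)  (5,7)  (6,9)  (8,10)  (9,11)  (13,15)  (15,17)
take (1,3); skip (1,4); take (5,7); take (8,10); take (13,15); take (15,17).
Selected 5 jobs.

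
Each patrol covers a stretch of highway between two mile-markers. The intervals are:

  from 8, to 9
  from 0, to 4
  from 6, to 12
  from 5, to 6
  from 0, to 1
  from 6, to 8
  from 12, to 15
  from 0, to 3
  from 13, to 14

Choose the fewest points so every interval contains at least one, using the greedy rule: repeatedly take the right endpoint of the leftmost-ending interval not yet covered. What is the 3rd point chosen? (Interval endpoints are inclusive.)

9

Sorted: [0,1] [0,3] [0,4] [5,6] [6,8] [8,9] [6,12] [13,14] [12,15]
{[0,1],[0,3],[0,4]} hit by 1; {[5,6],[6,8]} hit by 6; {[8,9],[6,12]} hit by 9; {[13,14],[12,15]} hit by 14.
Points: 1, 6, 9, 14 (4 total).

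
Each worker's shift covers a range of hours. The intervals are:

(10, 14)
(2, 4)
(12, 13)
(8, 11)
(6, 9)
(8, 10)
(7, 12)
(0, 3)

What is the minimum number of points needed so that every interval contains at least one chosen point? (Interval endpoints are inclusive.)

3

Process intervals by earliest right end; each time one isn't hit yet, stab at its right endpoint.
By right end: [0,3]  [2,4]  [6,9]  [8,10]  [8,11]  [7,12]  [12,13]  [10,14]
[0,3] uncovered → point at 3; [6,9] uncovered → point at 9; [12,13] uncovered → point at 13.
Points: 3, 9, 13 (3 total).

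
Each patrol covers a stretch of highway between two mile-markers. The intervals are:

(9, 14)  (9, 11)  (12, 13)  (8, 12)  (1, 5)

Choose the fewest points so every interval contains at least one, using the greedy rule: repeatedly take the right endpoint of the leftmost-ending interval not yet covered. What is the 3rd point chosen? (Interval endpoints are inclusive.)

By right end: [1,5]  [9,11]  [8,12]  [12,13]  [9,14]
[1,5] uncovered → point at 5; [9,11] uncovered → point at 11; [12,13] uncovered → point at 13.
Points: 5, 11, 13 (3 total).

13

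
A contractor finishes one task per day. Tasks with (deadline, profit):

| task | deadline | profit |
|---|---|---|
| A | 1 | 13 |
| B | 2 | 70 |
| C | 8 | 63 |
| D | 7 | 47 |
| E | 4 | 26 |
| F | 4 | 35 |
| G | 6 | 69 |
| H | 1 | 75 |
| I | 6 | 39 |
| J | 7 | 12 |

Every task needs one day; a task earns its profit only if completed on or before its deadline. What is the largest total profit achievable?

Profit order: H=75 B=70 G=69 C=63 D=47 I=39 F=35 E=26 A=13 J=12
Assign: H→slot 1, B→slot 2, G→slot 6, C→slot 8, D→slot 7, I→slot 5, F→slot 4, E→slot 3, A skipped, J skipped.
Slots: [1:H] [2:B] [3:E] [4:F] [5:I] [6:G] [7:D] [8:C]
Profit = 75 + 70 + 26 + 35 + 39 + 69 + 47 + 63 = 424

424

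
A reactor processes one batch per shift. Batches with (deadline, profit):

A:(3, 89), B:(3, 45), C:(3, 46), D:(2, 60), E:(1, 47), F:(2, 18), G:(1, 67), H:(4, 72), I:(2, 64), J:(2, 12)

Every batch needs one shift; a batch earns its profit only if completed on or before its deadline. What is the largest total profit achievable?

Sort by profit descending; place each in the latest free slot ≤ its deadline.
Profit order: A=89 H=72 G=67 I=64 D=60 E=47 C=46 B=45 F=18 J=12
Assign: A→slot 3, H→slot 4, G→slot 1, I→slot 2, D skipped, E skipped, C skipped, B skipped, F skipped, J skipped.
Slots: [1:G] [2:I] [3:A] [4:H]
Profit = 67 + 64 + 89 + 72 = 292

292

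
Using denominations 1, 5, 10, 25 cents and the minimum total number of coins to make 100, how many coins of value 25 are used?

100 = 4×25
Count of 25: 4

4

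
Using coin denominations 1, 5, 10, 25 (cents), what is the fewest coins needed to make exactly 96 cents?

6

Greedy: take as many of the largest coin as possible, then repeat with the remainder.
96 = 3×25 + 2×10 + 1×1
Total coins = 3 + 2 + 1 = 6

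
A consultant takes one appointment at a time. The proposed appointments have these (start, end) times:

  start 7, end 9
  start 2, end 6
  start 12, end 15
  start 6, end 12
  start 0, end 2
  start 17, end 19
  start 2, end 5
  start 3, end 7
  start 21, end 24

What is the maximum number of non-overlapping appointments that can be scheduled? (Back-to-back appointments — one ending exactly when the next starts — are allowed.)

6

Sorted by end: (0,2)  (2,5)  (2,6)  (3,7)  (7,9)  (6,12)  (12,15)  (17,19)  (21,24)
take (0,2); take (2,5); skip (3,7); take (7,9); skip (6,12); take (12,15); take (17,19); take (21,24).
Selected 6 appointments.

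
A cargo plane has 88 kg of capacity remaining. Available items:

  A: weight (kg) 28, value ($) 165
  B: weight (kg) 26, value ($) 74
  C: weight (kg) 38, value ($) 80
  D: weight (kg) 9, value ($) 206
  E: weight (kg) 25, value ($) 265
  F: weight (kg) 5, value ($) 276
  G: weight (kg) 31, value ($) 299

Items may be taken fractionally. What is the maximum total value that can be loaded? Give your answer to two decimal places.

Ratios (sorted): F 55.20, D 22.89, E 10.60, G 9.65, A 5.89, B 2.85, C 2.11
take F (5 @ 276); take D (9 @ 206); take E (25 @ 265); take G (31 @ 299); take 18/28 of A → 106.07. Capacity used 88/88.
Total value = 1152.07

1152.07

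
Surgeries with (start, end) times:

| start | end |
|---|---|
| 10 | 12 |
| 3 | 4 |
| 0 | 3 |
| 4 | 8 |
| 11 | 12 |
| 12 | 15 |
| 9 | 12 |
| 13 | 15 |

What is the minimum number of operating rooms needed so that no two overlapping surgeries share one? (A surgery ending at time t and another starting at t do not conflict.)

3

Events (time:±→running): 0:+→1 3:-→0 3:+→1 4:-→0 4:+→1 8:-→0 9:+→1 10:+→2 11:+→3 … peak 3.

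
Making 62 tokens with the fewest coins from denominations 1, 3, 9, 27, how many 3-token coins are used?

2

62 − 2×27→8 − 2×3→2 − 2×1→0
Count of 3: 2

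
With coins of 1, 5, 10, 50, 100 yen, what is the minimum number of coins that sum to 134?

8

Use the largest denomination that fits, subtract, and repeat.
134 − 1×100→34 − 3×10→4 − 4×1→0
Total coins = 1 + 3 + 4 = 8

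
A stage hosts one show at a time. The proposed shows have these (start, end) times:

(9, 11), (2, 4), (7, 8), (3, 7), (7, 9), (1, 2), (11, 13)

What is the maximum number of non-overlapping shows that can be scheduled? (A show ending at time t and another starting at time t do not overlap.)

5

Greedy by earliest finish: after sorting by end time, pick each interval compatible with the last pick.
By end time: (1,2), (2,4), (3,7), (7,8), (7,9), (9,11), (11,13).
Pick (1,2); next start ≥ 2 → (2,4); next start ≥ 4 → (7,8); next start ≥ 8 → (9,11); next start ≥ 11 → (11,13).
Selected 5 shows.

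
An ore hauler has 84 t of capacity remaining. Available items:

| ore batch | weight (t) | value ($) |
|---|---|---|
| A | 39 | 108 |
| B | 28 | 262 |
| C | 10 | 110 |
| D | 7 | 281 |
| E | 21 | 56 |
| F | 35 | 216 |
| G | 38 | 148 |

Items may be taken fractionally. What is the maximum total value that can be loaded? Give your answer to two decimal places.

884.58

Sort by value per unit weight and fill in that order.
Ratios (sorted): D 40.14, C 11.00, B 9.36, F 6.17, G 3.89, A 2.77, E 2.67
take D (7 @ 281); take C (10 @ 110); take B (28 @ 262); take F (35 @ 216); take 4/38 of G → 15.58. Capacity used 84/84.
Total value = 884.58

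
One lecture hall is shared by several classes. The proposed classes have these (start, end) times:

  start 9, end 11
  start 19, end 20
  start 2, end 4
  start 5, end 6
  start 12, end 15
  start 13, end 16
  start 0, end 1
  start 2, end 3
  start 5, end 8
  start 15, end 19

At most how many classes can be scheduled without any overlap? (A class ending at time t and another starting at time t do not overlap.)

7

Sorted by end: (0,1)  (2,3)  (2,4)  (5,6)  (5,8)  (9,11)  (12,15)  (13,16)  (15,19)  (19,20)
take (0,1); take (2,3); skip (2,4); take (5,6); take (9,11); take (12,15); take (15,19); take (19,20).
Selected 7 classes.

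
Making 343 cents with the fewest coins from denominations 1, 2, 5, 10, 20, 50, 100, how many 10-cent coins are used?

0

343 − 3×100→43 − 2×20→3 − 1×2→1 − 1×1→0
Count of 10: 0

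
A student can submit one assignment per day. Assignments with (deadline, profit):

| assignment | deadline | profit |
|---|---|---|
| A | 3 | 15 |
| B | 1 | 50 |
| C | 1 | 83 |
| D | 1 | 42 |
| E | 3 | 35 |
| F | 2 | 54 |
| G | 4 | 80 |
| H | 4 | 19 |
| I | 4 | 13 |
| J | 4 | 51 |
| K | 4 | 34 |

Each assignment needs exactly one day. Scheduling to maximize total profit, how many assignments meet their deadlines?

Take jobs in profit order; each goes to the latest open slot no later than its deadline.
Profit order: C=83 G=80 F=54 J=51 B=50 D=42 E=35 K=34 H=19 A=15 I=13
Assign: C→slot 1, G→slot 4, F→slot 2, J→slot 3, B skipped, D skipped, E skipped, K skipped, H skipped, A skipped, I skipped.
Slots: [1:C] [2:F] [3:J] [4:G]
4 of 11 scheduled.

4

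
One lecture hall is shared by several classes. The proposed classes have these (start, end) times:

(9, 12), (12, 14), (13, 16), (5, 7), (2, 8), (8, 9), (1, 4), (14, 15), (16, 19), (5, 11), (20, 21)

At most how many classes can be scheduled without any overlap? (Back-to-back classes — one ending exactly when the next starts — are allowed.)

Sorted by end: (1,4)  (5,7)  (2,8)  (8,9)  (5,11)  (9,12)  (12,14)  (14,15)  (13,16)  (16,19)  (20,21)
take (1,4); take (5,7); take (8,9); skip (5,11); take (9,12); take (12,14); take (14,15); take (16,19); take (20,21).
Selected 8 classes.

8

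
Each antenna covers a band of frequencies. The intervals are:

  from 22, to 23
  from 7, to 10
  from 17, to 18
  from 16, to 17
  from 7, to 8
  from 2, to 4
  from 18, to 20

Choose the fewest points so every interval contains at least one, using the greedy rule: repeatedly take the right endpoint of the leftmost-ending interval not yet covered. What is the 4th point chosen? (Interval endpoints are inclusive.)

Process intervals by earliest right end; each time one isn't hit yet, stab at its right endpoint.
Sorted: [2,4] [7,8] [7,10] [16,17] [17,18] [18,20] [22,23]
{[2,4]} hit by 4; {[7,8],[7,10]} hit by 8; {[16,17],[17,18]} hit by 17; {[18,20]} hit by 20; {[22,23]} hit by 23.
Points: 4, 8, 17, 20, 23 (5 total).

20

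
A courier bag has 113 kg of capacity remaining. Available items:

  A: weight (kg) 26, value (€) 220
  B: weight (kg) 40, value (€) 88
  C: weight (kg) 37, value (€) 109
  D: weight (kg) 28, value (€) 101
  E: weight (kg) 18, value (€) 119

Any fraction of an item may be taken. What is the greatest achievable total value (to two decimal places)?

557.80

Greedy by value/weight ratio, highest first.
Ratios (sorted): A 8.46, E 6.61, D 3.61, C 2.95, B 2.20
take A (26 @ 220); take E (18 @ 119); take D (28 @ 101); take C (37 @ 109); take 4/40 of B → 8.80. Capacity used 113/113.
Total value = 557.80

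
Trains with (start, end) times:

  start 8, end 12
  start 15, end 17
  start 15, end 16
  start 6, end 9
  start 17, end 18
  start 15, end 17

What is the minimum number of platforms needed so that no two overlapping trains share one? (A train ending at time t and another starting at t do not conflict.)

starts: [6, 8, 15, 15, 15, 17]
ends:   [9, 12, 16, 17, 17, 18]
s6→1 s8→2 e9→1 e12→0 s15→1 s15→2 s15→3  — peak 3.

3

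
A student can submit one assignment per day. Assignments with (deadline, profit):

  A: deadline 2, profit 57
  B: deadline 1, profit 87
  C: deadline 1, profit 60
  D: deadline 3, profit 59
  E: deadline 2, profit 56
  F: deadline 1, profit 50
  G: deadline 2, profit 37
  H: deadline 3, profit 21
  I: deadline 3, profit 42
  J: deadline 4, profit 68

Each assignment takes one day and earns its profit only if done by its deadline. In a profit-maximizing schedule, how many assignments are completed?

4

Take jobs in profit order; each goes to the latest open slot no later than its deadline.
Profit order: B=87 J=68 C=60 D=59 A=57 E=56 F=50 I=42 G=37 H=21
Assign: B→slot 1, J→slot 4, C skipped, D→slot 3, A→slot 2, E skipped, F skipped, I skipped, G skipped, H skipped.
Slots: [1:B] [2:A] [3:D] [4:J]
4 of 10 scheduled.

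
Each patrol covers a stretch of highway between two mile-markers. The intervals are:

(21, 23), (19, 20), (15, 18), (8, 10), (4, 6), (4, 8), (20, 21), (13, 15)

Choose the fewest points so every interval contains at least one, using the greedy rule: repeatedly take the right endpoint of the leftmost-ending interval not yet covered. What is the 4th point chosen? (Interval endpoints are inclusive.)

Sorted: [4,6] [4,8] [8,10] [13,15] [15,18] [19,20] [20,21] [21,23]
{[4,6],[4,8]} hit by 6; {[8,10]} hit by 10; {[13,15],[15,18]} hit by 15; {[19,20],[20,21]} hit by 20; {[21,23]} hit by 23.
Points: 6, 10, 15, 20, 23 (5 total).

20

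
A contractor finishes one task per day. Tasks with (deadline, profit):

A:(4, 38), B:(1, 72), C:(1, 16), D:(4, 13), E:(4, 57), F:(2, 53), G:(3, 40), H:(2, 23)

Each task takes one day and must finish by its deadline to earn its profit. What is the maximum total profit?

222

Sort by profit descending; place each in the latest free slot ≤ its deadline.
Profit order: B=72 E=57 F=53 G=40 A=38 H=23 C=16 D=13
Assign: B→slot 1, E→slot 4, F→slot 2, G→slot 3, A skipped, H skipped, C skipped, D skipped.
Slots: [1:B] [2:F] [3:G] [4:E]
Profit = 72 + 53 + 40 + 57 = 222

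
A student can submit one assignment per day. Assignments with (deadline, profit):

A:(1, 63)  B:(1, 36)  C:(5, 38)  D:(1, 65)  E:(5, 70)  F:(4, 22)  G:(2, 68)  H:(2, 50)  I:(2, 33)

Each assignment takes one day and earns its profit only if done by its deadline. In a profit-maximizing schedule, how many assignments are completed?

Sort by profit descending; place each in the latest free slot ≤ its deadline.
Profit order: E=70 G=68 D=65 A=63 H=50 C=38 B=36 I=33 F=22
Assign: E→slot 5, G→slot 2, D→slot 1, A skipped, H skipped, C→slot 4, B skipped, I skipped, F→slot 3.
Slots: [1:D] [2:G] [3:F] [4:C] [5:E]
5 of 9 scheduled.

5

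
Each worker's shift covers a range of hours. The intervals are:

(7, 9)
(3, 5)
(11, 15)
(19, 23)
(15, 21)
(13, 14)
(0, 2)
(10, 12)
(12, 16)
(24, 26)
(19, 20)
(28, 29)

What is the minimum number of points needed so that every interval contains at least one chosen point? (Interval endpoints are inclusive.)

Sort by right endpoint; whenever an interval is uncovered, place a point at its right end.
Sorted: [0,2] [3,5] [7,9] [10,12] [13,14] [11,15] [12,16] [19,20] [15,21] [19,23] [24,26] [28,29]
{[0,2]} hit by 2; {[3,5]} hit by 5; {[7,9]} hit by 9; {[10,12]} hit by 12; {[13,14],[11,15],[12,16]} hit by 14; {[19,20],[15,21],[19,23]} hit by 20; {[24,26]} hit by 26; {[28,29]} hit by 29.
Points: 2, 5, 9, 12, 14, 20, 26, 29 (8 total).

8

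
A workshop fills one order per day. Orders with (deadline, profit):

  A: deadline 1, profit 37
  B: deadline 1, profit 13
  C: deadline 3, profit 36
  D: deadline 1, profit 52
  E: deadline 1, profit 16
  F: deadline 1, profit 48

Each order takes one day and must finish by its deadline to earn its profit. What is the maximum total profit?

88

By profit: D(d1,52), F(d1,48), A(d1,37), C(d3,36), E(d1,16), B(d1,13)
D→slot 1; F skipped; A skipped; C→slot 3; E skipped; B skipped.
Profit = 52 + 36 = 88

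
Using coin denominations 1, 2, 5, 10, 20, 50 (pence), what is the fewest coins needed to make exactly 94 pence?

5

Use the largest denomination that fits, subtract, and repeat.
94 − 1×50→44 − 2×20→4 − 2×2→0
Total coins = 1 + 2 + 2 = 5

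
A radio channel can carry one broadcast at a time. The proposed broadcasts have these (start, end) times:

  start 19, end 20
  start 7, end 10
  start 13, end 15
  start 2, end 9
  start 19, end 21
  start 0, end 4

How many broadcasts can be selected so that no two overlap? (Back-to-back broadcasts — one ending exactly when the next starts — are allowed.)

4

Greedy by earliest finish: after sorting by end time, pick each interval compatible with the last pick.
Sorted by end: (0,4)  (2,9)  (7,10)  (13,15)  (19,20)  (19,21)
take (0,4); take (7,10); take (13,15); take (19,20).
Selected 4 broadcasts.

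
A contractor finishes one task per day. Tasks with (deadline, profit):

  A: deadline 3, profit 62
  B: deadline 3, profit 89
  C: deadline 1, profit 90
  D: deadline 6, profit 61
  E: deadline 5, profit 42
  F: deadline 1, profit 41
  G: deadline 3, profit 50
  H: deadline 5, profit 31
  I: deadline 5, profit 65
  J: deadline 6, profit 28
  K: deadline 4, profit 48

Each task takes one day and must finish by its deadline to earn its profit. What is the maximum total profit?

Sort by profit descending; place each in the latest free slot ≤ its deadline.
Profit order: C=90 B=89 I=65 A=62 D=61 G=50 K=48 E=42 F=41 H=31 J=28
Assign: C→slot 1, B→slot 3, I→slot 5, A→slot 2, D→slot 6, G skipped, K→slot 4, E skipped, F skipped, H skipped, J skipped.
Slots: [1:C] [2:A] [3:B] [4:K] [5:I] [6:D]
Profit = 90 + 62 + 89 + 48 + 65 + 61 = 415

415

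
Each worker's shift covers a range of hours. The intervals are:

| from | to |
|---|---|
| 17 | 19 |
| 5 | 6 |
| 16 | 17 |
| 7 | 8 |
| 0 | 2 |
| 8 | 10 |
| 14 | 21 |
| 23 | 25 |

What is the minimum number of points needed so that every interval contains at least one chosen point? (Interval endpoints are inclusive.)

5

Sort by right endpoint; whenever an interval is uncovered, place a point at its right end.
Sorted: [0,2] [5,6] [7,8] [8,10] [16,17] [17,19] [14,21] [23,25]
{[0,2]} hit by 2; {[5,6]} hit by 6; {[7,8],[8,10]} hit by 8; {[16,17],[17,19],[14,21]} hit by 17; {[23,25]} hit by 25.
Points: 2, 6, 8, 17, 25 (5 total).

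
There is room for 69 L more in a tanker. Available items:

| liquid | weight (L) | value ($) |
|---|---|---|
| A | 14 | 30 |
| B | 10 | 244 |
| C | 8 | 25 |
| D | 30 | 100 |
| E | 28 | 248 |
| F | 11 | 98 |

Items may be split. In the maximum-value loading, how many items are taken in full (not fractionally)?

Order: B (244/10=24.40) > F (98/11=8.91) > E (248/28=8.86) > D (100/30=3.33) > C (25/8=3.12) > A (30/14=2.14)
Fill: take B (10 @ 244) → take F (11 @ 98) → take E (28 @ 248) → take 20/30 of D → 66.67; 69/69 used.
3 item(s) taken whole; one partial (take 20/30 of D).

3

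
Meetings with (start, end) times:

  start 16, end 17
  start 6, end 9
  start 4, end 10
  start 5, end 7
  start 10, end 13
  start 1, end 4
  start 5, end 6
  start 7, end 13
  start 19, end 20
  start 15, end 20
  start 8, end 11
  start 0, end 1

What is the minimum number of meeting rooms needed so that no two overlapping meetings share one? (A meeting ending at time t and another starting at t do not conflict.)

starts: [0, 1, 4, 5, 5, 6, 7, 8, 10, 15, 16, 19]
ends:   [1, 4, 6, 7, 9, 10, 11, 13, 13, 17, 20, 20]
s0→1 e1→0 s1→1 e4→0 s4→1 s5→2 s5→3 e6→2 s6→3 e7→2 s7→3 s8→4  — peak 4.

4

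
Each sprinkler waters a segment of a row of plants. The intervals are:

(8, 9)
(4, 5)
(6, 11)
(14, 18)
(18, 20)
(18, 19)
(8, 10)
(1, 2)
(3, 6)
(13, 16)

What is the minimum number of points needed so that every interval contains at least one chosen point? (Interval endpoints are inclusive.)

Sorted: [1,2] [4,5] [3,6] [8,9] [8,10] [6,11] [13,16] [14,18] [18,19] [18,20]
{[1,2]} hit by 2; {[4,5],[3,6]} hit by 5; {[8,9],[8,10],[6,11]} hit by 9; {[13,16],[14,18]} hit by 16; {[18,19],[18,20]} hit by 19.
Points: 2, 5, 9, 16, 19 (5 total).

5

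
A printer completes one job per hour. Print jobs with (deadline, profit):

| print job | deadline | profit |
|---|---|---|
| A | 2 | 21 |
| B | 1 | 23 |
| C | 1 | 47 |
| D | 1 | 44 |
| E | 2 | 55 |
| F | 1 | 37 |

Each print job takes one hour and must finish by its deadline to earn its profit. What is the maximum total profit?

Take jobs in profit order; each goes to the latest open slot no later than its deadline.
Profit order: E=55 C=47 D=44 F=37 B=23 A=21
Assign: E→slot 2, C→slot 1, D skipped, F skipped, B skipped, A skipped.
Slots: [1:C] [2:E]
Profit = 47 + 55 = 102

102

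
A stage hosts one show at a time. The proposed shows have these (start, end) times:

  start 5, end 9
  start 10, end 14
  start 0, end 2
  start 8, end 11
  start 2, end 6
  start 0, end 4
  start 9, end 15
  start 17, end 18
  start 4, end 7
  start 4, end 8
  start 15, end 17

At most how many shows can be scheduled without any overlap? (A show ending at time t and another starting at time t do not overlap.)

5

Sorted by end: (0,2)  (0,4)  (2,6)  (4,7)  (4,8)  (5,9)  (8,11)  (10,14)  (9,15)  (15,17)  (17,18)
take (0,2); skip (0,4); take (2,6); skip (4,7); take (8,11); skip (10,14); take (15,17); take (17,18).
Selected 5 shows.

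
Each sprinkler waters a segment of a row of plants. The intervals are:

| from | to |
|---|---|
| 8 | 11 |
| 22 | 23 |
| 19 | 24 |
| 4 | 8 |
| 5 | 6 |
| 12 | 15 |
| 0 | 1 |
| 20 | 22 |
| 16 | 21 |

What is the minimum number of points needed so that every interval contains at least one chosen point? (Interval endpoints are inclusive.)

Sort by right endpoint; whenever an interval is uncovered, place a point at its right end.
Sorted: [0,1] [5,6] [4,8] [8,11] [12,15] [16,21] [20,22] [22,23] [19,24]
{[0,1]} hit by 1; {[5,6],[4,8]} hit by 6; {[8,11]} hit by 11; {[12,15]} hit by 15; {[16,21],[20,22]} hit by 21; {[22,23],[19,24]} hit by 23.
Points: 1, 6, 11, 15, 21, 23 (6 total).

6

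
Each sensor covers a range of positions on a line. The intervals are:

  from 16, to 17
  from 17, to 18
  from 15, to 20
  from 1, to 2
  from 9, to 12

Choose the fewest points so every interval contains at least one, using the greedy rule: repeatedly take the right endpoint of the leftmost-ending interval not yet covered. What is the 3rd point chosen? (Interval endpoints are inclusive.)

Process intervals by earliest right end; each time one isn't hit yet, stab at its right endpoint.
By right end: [1,2]  [9,12]  [16,17]  [17,18]  [15,20]
[1,2] uncovered → point at 2; [9,12] uncovered → point at 12; [16,17] uncovered → point at 17.
Points: 2, 12, 17 (3 total).

17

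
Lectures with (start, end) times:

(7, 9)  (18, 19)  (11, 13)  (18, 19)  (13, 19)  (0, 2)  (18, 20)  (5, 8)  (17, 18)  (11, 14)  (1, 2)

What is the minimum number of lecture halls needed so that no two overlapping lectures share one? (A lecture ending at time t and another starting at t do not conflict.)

The answer is the maximum number of intervals overlapping at any instant.
starts: [0, 1, 5, 7, 11, 11, 13, 17, 18, 18, 18]
ends:   [2, 2, 8, 9, 13, 14, 18, 19, 19, 19, 20]
s0→1 s1→2 e2→1 e2→0 s5→1 s7→2 e8→1 e9→0 s11→1 s11→2 e13→1 s13→2 e14→1 s17→2 e18→1 s18→2 s18→3 s18→4  — peak 4.

4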